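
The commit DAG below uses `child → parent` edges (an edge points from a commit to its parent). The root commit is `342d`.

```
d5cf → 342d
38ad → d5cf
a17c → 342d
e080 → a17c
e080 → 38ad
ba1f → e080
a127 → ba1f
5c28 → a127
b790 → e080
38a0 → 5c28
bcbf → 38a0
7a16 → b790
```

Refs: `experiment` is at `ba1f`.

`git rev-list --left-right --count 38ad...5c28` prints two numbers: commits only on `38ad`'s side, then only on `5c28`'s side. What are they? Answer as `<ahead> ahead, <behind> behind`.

0 ahead, 5 behind

Reachable from 38ad: {342d, 38ad, d5cf}.
Reachable from 5c28: {342d, 38ad, 5c28, a127, a17c, ba1f, d5cf, e080}.
Only in 38ad's history (ahead): {} — 0.
Only in 5c28's history (behind): {5c28, a127, a17c, ba1f, e080} — 5.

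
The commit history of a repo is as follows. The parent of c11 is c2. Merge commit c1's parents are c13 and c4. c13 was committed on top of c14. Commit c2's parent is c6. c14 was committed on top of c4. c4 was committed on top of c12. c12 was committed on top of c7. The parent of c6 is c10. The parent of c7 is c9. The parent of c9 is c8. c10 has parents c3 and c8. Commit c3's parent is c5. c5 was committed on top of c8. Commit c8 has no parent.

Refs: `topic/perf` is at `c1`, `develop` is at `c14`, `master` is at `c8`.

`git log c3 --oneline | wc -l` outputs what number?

Walking parent pointers from c3: reachable set = {c3, c5, c8}.
That is 3 commits.

3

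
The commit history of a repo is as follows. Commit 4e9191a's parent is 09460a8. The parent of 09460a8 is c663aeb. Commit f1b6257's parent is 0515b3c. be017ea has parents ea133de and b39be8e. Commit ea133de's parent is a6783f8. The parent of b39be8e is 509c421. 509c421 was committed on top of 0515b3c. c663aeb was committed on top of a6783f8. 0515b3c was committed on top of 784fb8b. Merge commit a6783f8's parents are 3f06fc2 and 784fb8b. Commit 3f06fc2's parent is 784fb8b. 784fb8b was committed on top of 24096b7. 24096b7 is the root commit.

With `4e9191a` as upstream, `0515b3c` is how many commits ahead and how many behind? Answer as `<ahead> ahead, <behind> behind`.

1 ahead, 5 behind

Reachable from 0515b3c: {0515b3c, 24096b7, 784fb8b}.
Reachable from 4e9191a: {09460a8, 24096b7, 3f06fc2, 4e9191a, 784fb8b, a6783f8, c663aeb}.
Only in 0515b3c's history (ahead): {0515b3c} — 1.
Only in 4e9191a's history (behind): {09460a8, 3f06fc2, 4e9191a, a6783f8, c663aeb} — 5.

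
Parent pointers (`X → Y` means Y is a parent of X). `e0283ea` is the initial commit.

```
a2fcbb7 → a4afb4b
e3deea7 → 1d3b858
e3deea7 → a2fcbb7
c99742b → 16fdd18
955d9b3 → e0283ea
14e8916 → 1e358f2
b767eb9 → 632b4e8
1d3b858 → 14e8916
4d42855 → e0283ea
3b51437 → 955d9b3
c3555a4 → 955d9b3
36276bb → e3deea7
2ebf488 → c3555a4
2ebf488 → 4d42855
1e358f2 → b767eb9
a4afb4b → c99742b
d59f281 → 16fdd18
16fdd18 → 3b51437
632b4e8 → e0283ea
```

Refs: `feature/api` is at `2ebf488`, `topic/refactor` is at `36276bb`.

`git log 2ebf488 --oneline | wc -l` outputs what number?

Walking parent pointers from 2ebf488: reachable set = {2ebf488, 4d42855, 955d9b3, c3555a4, e0283ea}.
That is 5 commits.

5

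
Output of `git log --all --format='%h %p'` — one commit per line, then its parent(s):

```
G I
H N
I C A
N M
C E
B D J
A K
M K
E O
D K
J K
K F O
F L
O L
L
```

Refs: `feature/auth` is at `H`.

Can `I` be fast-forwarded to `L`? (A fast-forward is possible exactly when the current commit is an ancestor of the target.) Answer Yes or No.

No

A fast-forward from I to L is possible iff I is an ancestor of L.
Ancestors of L: {L}.
I is not among them, so fast-forward is not possible.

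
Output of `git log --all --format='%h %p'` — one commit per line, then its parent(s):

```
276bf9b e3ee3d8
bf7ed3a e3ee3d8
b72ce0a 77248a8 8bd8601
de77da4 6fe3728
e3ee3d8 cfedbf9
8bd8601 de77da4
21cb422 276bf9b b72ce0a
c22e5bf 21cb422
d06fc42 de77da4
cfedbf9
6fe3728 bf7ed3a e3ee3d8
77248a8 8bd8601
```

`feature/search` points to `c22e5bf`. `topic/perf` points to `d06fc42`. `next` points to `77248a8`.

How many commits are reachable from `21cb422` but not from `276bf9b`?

Reachable from 21cb422: {21cb422, 276bf9b, 6fe3728, 77248a8, 8bd8601, b72ce0a, bf7ed3a, cfedbf9, de77da4, e3ee3d8}.
Reachable from 276bf9b: {276bf9b, cfedbf9, e3ee3d8}.
In 21cb422's history but not 276bf9b's: {21cb422, 6fe3728, 77248a8, 8bd8601, b72ce0a, bf7ed3a, de77da4} — 7 commits.

7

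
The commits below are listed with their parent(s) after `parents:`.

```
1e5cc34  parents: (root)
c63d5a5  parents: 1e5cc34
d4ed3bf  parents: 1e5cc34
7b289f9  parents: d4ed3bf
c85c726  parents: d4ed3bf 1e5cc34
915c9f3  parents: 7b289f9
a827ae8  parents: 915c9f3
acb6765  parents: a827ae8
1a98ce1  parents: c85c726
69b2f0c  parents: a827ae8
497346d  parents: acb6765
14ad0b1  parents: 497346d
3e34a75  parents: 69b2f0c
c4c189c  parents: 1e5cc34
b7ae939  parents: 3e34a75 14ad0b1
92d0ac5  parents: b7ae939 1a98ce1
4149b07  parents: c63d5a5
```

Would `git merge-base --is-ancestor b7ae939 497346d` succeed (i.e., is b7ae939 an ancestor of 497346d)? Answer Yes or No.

No

Ancestors of 497346d: {1e5cc34, 497346d, 7b289f9, 915c9f3, a827ae8, acb6765, d4ed3bf}.
b7ae939 is not in that set, so it is not an ancestor of 497346d.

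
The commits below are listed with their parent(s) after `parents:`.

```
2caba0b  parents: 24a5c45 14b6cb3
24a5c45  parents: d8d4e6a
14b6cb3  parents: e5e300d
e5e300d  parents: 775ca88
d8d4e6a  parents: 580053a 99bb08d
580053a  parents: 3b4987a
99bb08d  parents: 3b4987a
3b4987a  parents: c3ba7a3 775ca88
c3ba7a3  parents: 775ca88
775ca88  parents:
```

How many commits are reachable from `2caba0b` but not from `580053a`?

Reachable from 2caba0b: {14b6cb3, 24a5c45, 2caba0b, 3b4987a, 580053a, 775ca88, 99bb08d, c3ba7a3, d8d4e6a, e5e300d}.
Reachable from 580053a: {3b4987a, 580053a, 775ca88, c3ba7a3}.
In 2caba0b's history but not 580053a's: {14b6cb3, 24a5c45, 2caba0b, 99bb08d, d8d4e6a, e5e300d} — 6 commits.

6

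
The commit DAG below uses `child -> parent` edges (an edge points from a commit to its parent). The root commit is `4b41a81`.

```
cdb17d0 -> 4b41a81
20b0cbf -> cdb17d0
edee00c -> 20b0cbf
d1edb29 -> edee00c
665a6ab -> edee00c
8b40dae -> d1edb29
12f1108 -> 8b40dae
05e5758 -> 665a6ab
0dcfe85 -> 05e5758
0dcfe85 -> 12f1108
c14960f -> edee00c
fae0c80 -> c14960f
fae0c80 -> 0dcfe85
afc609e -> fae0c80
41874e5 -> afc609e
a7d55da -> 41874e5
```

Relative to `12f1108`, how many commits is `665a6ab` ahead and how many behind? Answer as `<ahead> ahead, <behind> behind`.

Reachable from 665a6ab: {20b0cbf, 4b41a81, 665a6ab, cdb17d0, edee00c}.
Reachable from 12f1108: {12f1108, 20b0cbf, 4b41a81, 8b40dae, cdb17d0, d1edb29, edee00c}.
Only in 665a6ab's history (ahead): {665a6ab} — 1.
Only in 12f1108's history (behind): {12f1108, 8b40dae, d1edb29} — 3.

1 ahead, 3 behind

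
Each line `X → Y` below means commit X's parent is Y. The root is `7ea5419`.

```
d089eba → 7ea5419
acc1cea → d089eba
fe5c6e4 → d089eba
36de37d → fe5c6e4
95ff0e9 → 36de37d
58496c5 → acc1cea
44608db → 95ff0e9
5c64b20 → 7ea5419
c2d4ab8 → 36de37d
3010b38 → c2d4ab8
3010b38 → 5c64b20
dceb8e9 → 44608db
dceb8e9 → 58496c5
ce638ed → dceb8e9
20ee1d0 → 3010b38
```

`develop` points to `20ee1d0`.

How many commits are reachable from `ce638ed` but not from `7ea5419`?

Reachable from ce638ed: {36de37d, 44608db, 58496c5, 7ea5419, 95ff0e9, acc1cea, ce638ed, d089eba, dceb8e9, fe5c6e4}.
Reachable from 7ea5419: {7ea5419}.
In ce638ed's history but not 7ea5419's: {36de37d, 44608db, 58496c5, 95ff0e9, acc1cea, ce638ed, d089eba, dceb8e9, fe5c6e4} — 9 commits.

9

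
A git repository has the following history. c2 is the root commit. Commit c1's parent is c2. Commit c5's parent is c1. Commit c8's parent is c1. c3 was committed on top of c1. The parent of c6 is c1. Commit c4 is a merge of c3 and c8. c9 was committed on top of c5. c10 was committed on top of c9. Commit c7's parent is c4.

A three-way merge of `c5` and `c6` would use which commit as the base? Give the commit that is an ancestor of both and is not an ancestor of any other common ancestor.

c1

Ancestors of c5: {c1, c2, c5}.
Ancestors of c6: {c1, c2, c6}.
Common ancestors: {c1, c2}.
Among these, c1 is not an ancestor of any other common ancestor — it is the merge base.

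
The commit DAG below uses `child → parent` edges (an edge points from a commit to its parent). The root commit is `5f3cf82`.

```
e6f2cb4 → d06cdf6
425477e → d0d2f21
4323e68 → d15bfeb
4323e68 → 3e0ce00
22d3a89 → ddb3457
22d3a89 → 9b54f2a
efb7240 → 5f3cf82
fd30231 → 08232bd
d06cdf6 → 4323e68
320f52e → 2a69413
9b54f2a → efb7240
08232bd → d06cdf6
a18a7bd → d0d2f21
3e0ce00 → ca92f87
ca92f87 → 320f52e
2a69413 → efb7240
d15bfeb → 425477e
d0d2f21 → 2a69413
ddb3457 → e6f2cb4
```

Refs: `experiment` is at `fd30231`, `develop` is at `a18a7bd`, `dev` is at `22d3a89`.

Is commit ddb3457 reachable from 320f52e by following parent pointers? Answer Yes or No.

No

Ancestors of 320f52e: {2a69413, 320f52e, 5f3cf82, efb7240}.
ddb3457 is not in that set, so it is not an ancestor of 320f52e.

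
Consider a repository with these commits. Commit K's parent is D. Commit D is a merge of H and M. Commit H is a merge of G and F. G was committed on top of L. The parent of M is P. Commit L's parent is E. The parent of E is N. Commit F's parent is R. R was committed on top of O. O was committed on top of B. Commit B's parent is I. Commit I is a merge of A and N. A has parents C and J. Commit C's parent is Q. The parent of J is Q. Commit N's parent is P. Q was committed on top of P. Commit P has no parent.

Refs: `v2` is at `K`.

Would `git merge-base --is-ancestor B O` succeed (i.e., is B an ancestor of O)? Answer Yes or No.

Yes

Ancestors of O (commits reachable by following parents): {A, B, C, I, J, N, O, P, Q}.
B is in that set, so it is an ancestor of O.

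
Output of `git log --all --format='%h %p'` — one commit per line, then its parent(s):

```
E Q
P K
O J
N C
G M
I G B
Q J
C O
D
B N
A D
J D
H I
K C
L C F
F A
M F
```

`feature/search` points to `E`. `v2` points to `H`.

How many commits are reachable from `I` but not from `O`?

Reachable from I: {A, B, C, D, F, G, I, J, M, N, O}.
Reachable from O: {D, J, O}.
In I's history but not O's: {A, B, C, F, G, I, M, N} — 8 commits.

8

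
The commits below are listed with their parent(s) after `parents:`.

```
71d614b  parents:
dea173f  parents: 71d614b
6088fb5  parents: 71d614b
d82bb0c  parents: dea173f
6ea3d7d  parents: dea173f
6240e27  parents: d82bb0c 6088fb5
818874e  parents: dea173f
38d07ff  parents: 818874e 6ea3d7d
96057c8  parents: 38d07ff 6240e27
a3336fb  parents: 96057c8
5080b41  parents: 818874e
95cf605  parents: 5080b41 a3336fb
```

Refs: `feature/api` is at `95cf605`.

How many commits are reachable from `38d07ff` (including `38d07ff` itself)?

5

Walking parent pointers from 38d07ff: reachable set = {38d07ff, 6ea3d7d, 71d614b, 818874e, dea173f}.
That is 5 commits.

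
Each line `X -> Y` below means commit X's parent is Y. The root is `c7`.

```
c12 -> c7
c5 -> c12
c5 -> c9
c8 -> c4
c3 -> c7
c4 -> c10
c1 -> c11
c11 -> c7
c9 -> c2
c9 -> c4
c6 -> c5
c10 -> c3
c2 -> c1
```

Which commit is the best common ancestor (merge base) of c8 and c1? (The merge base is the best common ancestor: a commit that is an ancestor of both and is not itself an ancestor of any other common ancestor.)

c7

Ancestors of c8: {c10, c3, c4, c7, c8}.
Ancestors of c1: {c1, c11, c7}.
Common ancestors: {c7}.
The only common ancestor is c7, so it is the merge base.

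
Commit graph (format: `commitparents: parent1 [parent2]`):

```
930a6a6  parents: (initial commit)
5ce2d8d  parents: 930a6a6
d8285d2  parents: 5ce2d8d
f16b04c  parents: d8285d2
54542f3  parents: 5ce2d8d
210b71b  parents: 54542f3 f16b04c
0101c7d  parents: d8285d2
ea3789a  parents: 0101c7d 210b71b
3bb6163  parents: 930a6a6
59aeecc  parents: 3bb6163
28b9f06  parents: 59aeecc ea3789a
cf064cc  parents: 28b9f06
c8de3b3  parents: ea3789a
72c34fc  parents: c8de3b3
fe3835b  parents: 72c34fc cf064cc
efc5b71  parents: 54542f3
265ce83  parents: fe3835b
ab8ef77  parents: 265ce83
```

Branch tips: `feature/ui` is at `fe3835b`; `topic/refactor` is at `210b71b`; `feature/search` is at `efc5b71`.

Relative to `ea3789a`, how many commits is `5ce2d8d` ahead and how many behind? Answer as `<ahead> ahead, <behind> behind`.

Reachable from 5ce2d8d: {5ce2d8d, 930a6a6}.
Reachable from ea3789a: {0101c7d, 210b71b, 54542f3, 5ce2d8d, 930a6a6, d8285d2, ea3789a, f16b04c}.
Only in 5ce2d8d's history (ahead): {} — 0.
Only in ea3789a's history (behind): {0101c7d, 210b71b, 54542f3, d8285d2, ea3789a, f16b04c} — 6.

0 ahead, 6 behind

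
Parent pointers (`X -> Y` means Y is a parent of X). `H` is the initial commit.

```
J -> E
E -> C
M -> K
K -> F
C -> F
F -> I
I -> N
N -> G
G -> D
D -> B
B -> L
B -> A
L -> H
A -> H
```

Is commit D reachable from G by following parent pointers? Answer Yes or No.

Yes

Ancestors of G (commits reachable by following parents): {A, B, D, G, H, L}.
D is in that set, so it is an ancestor of G.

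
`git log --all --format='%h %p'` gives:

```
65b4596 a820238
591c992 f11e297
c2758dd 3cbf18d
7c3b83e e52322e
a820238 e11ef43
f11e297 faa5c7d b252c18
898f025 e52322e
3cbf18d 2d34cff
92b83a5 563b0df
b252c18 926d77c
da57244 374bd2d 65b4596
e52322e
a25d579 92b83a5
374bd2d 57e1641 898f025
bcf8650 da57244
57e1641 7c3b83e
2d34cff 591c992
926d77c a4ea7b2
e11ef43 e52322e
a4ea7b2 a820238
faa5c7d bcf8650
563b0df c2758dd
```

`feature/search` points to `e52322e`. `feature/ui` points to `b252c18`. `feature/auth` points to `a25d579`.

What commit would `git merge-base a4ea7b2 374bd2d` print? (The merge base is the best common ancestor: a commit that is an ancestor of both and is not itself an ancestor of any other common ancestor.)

Ancestors of a4ea7b2: {a4ea7b2, a820238, e11ef43, e52322e}.
Ancestors of 374bd2d: {374bd2d, 57e1641, 7c3b83e, 898f025, e52322e}.
Common ancestors: {e52322e}.
The only common ancestor is e52322e, so it is the merge base.

e52322e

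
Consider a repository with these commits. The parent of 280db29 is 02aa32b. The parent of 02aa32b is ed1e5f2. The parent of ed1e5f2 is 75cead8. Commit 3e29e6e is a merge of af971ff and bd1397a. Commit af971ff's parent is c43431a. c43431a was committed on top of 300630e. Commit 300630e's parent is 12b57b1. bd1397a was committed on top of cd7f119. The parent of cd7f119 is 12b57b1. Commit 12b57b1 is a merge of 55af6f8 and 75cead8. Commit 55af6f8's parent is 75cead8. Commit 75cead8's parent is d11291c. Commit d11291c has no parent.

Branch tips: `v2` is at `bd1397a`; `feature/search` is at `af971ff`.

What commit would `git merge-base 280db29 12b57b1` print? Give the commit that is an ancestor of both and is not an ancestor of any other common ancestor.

Ancestors of 280db29: {02aa32b, 280db29, 75cead8, d11291c, ed1e5f2}.
Ancestors of 12b57b1: {12b57b1, 55af6f8, 75cead8, d11291c}.
Common ancestors: {75cead8, d11291c}.
Among these, 75cead8 is not an ancestor of any other common ancestor — it is the merge base.

75cead8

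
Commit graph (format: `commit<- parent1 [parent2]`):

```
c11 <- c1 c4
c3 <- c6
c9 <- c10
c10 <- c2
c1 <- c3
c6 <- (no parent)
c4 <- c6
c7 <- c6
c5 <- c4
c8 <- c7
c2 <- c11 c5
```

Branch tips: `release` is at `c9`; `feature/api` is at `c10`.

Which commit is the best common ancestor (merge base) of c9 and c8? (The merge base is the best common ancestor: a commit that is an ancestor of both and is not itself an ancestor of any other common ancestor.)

Ancestors of c9: {c1, c10, c11, c2, c3, c4, c5, c6, c9}.
Ancestors of c8: {c6, c7, c8}.
Common ancestors: {c6}.
The only common ancestor is c6, so it is the merge base.

c6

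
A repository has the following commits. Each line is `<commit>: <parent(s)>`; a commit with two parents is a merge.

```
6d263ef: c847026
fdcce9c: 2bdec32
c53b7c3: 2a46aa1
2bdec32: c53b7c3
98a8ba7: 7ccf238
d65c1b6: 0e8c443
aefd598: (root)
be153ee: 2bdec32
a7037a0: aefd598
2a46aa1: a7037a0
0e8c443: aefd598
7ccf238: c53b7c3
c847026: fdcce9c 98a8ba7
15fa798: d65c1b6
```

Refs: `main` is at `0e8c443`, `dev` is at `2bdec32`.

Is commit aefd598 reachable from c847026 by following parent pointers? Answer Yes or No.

Ancestors of c847026 (commits reachable by following parents): {2a46aa1, 2bdec32, 7ccf238, 98a8ba7, a7037a0, aefd598, c53b7c3, c847026, fdcce9c}.
aefd598 is in that set, so it is an ancestor of c847026.

Yes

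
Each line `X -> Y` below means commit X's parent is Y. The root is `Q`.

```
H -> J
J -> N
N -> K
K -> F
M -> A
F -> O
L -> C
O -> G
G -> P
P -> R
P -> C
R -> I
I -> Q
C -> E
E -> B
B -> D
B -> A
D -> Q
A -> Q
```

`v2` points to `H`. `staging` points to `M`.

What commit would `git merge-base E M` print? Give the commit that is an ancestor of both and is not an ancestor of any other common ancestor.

Ancestors of E: {A, B, D, E, Q}.
Ancestors of M: {A, M, Q}.
Common ancestors: {A, Q}.
Among these, A is not an ancestor of any other common ancestor — it is the merge base.

A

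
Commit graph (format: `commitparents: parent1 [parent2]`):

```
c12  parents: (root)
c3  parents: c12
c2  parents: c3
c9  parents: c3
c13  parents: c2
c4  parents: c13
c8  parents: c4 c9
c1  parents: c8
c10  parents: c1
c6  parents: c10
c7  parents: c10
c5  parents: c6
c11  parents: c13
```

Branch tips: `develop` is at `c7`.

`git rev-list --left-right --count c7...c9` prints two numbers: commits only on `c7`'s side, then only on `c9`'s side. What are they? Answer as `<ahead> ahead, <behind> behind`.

Reachable from c7: {c1, c10, c12, c13, c2, c3, c4, c7, c8, c9}.
Reachable from c9: {c12, c3, c9}.
Only in c7's history (ahead): {c1, c10, c13, c2, c4, c7, c8} — 7.
Only in c9's history (behind): {} — 0.

7 ahead, 0 behind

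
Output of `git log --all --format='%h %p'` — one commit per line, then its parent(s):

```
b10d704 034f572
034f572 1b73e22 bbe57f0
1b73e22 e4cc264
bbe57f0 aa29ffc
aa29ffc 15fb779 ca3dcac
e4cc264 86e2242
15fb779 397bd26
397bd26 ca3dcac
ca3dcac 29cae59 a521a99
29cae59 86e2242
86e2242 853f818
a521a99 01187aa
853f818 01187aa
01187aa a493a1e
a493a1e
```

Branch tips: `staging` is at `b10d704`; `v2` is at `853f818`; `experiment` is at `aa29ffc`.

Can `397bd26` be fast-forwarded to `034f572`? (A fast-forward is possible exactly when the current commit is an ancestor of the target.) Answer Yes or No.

Yes

A fast-forward from 397bd26 to 034f572 is possible iff 397bd26 is an ancestor of 034f572.
Ancestors of 034f572: {01187aa, 034f572, 15fb779, 1b73e22, 29cae59, 397bd26, 853f818, 86e2242, a493a1e, a521a99, aa29ffc, bbe57f0, ca3dcac, e4cc264}.
397bd26 is among them, so fast-forward is possible.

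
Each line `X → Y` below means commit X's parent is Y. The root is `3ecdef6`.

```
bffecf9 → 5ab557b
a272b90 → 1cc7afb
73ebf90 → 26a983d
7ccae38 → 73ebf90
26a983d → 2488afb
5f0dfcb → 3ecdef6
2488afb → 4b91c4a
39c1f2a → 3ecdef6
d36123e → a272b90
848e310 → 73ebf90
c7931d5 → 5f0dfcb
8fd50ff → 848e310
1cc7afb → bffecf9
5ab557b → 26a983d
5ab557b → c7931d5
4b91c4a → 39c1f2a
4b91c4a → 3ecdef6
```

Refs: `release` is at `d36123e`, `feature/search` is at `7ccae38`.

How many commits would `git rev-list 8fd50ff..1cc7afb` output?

Reachable from 1cc7afb: {1cc7afb, 2488afb, 26a983d, 39c1f2a, 3ecdef6, 4b91c4a, 5ab557b, 5f0dfcb, bffecf9, c7931d5}.
Reachable from 8fd50ff: {2488afb, 26a983d, 39c1f2a, 3ecdef6, 4b91c4a, 73ebf90, 848e310, 8fd50ff}.
In 1cc7afb's history but not 8fd50ff's: {1cc7afb, 5ab557b, 5f0dfcb, bffecf9, c7931d5} — 5 commits.

5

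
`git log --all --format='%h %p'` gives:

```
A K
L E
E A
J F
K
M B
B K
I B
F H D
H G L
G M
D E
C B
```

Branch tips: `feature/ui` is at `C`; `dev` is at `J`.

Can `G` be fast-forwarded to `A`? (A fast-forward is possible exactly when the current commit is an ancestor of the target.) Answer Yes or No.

A fast-forward from G to A is possible iff G is an ancestor of A.
Ancestors of A: {A, K}.
G is not among them, so fast-forward is not possible.

No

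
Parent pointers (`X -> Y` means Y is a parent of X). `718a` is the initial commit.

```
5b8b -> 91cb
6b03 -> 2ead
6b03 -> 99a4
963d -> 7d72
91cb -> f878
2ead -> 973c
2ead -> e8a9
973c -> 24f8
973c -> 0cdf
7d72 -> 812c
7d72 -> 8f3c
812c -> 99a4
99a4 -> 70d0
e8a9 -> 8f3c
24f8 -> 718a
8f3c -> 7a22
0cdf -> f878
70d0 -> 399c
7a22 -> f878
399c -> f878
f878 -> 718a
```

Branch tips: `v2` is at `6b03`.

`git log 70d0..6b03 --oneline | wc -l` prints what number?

Reachable from 6b03: {0cdf, 24f8, 2ead, 399c, 6b03, 70d0, 718a, 7a22, 8f3c, 973c, 99a4, e8a9, f878}.
Reachable from 70d0: {399c, 70d0, 718a, f878}.
In 6b03's history but not 70d0's: {0cdf, 24f8, 2ead, 6b03, 7a22, 8f3c, 973c, 99a4, e8a9} — 9 commits.

9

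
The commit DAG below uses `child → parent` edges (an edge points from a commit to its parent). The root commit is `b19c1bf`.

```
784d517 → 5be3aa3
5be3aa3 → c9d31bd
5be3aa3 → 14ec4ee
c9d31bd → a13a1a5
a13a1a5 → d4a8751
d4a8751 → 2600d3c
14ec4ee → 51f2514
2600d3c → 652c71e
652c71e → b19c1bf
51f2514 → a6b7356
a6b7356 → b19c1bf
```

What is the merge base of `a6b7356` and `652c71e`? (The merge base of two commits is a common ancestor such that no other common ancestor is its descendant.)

b19c1bf

Ancestors of a6b7356: {a6b7356, b19c1bf}.
Ancestors of 652c71e: {652c71e, b19c1bf}.
Common ancestors: {b19c1bf}.
The only common ancestor is b19c1bf, so it is the merge base.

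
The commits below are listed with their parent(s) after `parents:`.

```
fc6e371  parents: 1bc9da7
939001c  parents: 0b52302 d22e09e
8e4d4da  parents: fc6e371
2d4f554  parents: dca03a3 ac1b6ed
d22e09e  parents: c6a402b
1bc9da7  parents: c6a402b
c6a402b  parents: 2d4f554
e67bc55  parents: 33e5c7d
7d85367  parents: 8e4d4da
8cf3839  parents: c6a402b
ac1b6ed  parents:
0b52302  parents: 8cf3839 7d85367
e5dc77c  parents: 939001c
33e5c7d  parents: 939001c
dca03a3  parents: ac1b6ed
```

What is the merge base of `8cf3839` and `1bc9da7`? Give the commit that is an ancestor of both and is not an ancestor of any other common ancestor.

c6a402b

Ancestors of 8cf3839: {2d4f554, 8cf3839, ac1b6ed, c6a402b, dca03a3}.
Ancestors of 1bc9da7: {1bc9da7, 2d4f554, ac1b6ed, c6a402b, dca03a3}.
Common ancestors: {2d4f554, ac1b6ed, c6a402b, dca03a3}.
Among these, c6a402b is not an ancestor of any other common ancestor — it is the merge base.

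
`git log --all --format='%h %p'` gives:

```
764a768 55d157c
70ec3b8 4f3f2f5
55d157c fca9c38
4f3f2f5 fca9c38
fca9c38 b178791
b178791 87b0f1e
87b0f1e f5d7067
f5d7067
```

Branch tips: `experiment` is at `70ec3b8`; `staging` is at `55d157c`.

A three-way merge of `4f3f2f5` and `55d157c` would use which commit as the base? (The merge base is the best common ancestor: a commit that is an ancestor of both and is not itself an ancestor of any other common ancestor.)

Ancestors of 4f3f2f5: {4f3f2f5, 87b0f1e, b178791, f5d7067, fca9c38}.
Ancestors of 55d157c: {55d157c, 87b0f1e, b178791, f5d7067, fca9c38}.
Common ancestors: {87b0f1e, b178791, f5d7067, fca9c38}.
Among these, fca9c38 is not an ancestor of any other common ancestor — it is the merge base.

fca9c38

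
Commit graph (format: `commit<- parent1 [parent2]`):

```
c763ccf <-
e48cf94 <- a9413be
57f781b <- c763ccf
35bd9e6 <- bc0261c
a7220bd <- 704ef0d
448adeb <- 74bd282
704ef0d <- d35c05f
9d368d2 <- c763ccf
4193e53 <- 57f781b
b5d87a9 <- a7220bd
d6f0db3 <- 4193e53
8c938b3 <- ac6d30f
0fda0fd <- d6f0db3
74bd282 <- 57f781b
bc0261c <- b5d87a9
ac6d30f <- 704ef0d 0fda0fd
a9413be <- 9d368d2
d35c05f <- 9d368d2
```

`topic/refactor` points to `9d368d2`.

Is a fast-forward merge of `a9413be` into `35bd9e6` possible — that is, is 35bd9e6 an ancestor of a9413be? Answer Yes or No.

No

A fast-forward from 35bd9e6 to a9413be is possible iff 35bd9e6 is an ancestor of a9413be.
Ancestors of a9413be: {9d368d2, a9413be, c763ccf}.
35bd9e6 is not among them, so fast-forward is not possible.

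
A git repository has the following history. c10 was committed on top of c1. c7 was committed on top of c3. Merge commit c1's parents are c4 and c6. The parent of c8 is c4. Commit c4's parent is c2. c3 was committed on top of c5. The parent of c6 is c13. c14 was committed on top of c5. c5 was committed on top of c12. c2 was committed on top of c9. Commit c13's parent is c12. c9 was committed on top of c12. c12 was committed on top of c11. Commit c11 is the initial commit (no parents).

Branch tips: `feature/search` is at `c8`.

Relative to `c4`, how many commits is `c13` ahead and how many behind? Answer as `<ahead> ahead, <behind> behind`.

Reachable from c13: {c11, c12, c13}.
Reachable from c4: {c11, c12, c2, c4, c9}.
Only in c13's history (ahead): {c13} — 1.
Only in c4's history (behind): {c2, c4, c9} — 3.

1 ahead, 3 behind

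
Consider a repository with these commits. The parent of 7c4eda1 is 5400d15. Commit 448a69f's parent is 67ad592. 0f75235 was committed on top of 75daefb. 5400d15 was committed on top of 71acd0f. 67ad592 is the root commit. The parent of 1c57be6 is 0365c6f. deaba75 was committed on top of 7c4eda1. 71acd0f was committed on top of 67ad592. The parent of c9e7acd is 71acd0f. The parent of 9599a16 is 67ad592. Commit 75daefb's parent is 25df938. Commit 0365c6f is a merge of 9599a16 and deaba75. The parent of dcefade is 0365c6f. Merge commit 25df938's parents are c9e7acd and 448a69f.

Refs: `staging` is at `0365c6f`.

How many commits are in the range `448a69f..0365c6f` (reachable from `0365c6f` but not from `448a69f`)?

Reachable from 0365c6f: {0365c6f, 5400d15, 67ad592, 71acd0f, 7c4eda1, 9599a16, deaba75}.
Reachable from 448a69f: {448a69f, 67ad592}.
In 0365c6f's history but not 448a69f's: {0365c6f, 5400d15, 71acd0f, 7c4eda1, 9599a16, deaba75} — 6 commits.

6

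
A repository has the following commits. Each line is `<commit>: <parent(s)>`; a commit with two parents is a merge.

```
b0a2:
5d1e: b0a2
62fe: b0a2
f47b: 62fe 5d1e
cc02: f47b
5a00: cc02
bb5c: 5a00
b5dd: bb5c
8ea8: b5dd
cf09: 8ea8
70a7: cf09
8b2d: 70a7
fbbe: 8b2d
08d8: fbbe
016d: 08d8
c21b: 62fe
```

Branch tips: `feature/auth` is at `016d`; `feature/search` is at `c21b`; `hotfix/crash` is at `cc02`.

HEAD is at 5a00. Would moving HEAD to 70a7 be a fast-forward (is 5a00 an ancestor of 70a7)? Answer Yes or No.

A fast-forward from 5a00 to 70a7 is possible iff 5a00 is an ancestor of 70a7.
Ancestors of 70a7: {5a00, 5d1e, 62fe, 70a7, 8ea8, b0a2, b5dd, bb5c, cc02, cf09, f47b}.
5a00 is among them, so fast-forward is possible.

Yes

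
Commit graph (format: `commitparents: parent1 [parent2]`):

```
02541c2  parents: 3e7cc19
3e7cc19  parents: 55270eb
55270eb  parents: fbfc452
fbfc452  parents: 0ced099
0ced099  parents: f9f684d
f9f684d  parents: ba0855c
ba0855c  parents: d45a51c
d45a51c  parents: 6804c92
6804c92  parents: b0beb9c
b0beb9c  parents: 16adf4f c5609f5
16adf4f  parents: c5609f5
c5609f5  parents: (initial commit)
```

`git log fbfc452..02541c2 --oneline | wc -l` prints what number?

Reachable from 02541c2: {02541c2, 0ced099, 16adf4f, 3e7cc19, 55270eb, 6804c92, b0beb9c, ba0855c, c5609f5, d45a51c, f9f684d, fbfc452}.
Reachable from fbfc452: {0ced099, 16adf4f, 6804c92, b0beb9c, ba0855c, c5609f5, d45a51c, f9f684d, fbfc452}.
In 02541c2's history but not fbfc452's: {02541c2, 3e7cc19, 55270eb} — 3 commits.

3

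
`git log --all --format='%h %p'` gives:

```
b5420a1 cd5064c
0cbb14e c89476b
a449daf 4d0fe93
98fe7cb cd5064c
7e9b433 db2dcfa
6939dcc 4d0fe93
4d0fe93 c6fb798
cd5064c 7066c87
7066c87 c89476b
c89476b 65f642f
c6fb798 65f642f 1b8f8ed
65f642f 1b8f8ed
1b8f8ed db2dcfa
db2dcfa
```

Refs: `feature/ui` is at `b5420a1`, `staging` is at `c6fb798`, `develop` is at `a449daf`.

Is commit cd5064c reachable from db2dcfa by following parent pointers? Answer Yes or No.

Ancestors of db2dcfa: {db2dcfa}.
cd5064c is not in that set, so it is not an ancestor of db2dcfa.

No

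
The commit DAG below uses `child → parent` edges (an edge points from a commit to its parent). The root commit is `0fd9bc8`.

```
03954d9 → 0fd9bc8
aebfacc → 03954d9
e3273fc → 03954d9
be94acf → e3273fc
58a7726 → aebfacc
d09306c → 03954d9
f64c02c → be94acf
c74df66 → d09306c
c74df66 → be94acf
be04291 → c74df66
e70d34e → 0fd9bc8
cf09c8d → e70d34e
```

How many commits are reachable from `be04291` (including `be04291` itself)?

7

Walking parent pointers from be04291: reachable set = {03954d9, 0fd9bc8, be04291, be94acf, c74df66, d09306c, e3273fc}.
That is 7 commits.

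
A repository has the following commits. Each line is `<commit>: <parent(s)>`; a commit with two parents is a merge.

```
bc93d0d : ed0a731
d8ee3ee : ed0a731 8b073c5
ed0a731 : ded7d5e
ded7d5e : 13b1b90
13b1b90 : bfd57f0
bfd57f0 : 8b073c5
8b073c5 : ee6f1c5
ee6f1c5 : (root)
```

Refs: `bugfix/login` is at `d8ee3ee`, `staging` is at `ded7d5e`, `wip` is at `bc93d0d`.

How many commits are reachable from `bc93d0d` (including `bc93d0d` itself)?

Walking parent pointers from bc93d0d: reachable set = {13b1b90, 8b073c5, bc93d0d, bfd57f0, ded7d5e, ed0a731, ee6f1c5}.
That is 7 commits.

7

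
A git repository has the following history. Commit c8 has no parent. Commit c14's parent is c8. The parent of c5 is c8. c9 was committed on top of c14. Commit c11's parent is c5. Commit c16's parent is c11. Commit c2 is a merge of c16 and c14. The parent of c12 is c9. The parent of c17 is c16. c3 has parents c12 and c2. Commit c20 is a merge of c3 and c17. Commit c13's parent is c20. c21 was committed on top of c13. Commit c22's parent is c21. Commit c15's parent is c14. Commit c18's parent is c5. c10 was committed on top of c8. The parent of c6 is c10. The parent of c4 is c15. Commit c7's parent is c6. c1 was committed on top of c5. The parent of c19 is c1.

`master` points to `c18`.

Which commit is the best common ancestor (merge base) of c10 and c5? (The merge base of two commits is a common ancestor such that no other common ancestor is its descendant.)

c8

Ancestors of c10: {c10, c8}.
Ancestors of c5: {c5, c8}.
Common ancestors: {c8}.
The only common ancestor is c8, so it is the merge base.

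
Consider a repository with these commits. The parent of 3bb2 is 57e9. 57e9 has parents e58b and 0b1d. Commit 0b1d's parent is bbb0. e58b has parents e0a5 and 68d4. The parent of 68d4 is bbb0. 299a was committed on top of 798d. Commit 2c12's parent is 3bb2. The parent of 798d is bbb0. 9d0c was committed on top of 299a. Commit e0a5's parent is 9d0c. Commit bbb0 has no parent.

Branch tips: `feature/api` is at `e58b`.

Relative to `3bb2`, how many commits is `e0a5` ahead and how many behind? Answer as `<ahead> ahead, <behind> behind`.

0 ahead, 5 behind

Reachable from e0a5: {299a, 798d, 9d0c, bbb0, e0a5}.
Reachable from 3bb2: {0b1d, 299a, 3bb2, 57e9, 68d4, 798d, 9d0c, bbb0, e0a5, e58b}.
Only in e0a5's history (ahead): {} — 0.
Only in 3bb2's history (behind): {0b1d, 3bb2, 57e9, 68d4, e58b} — 5.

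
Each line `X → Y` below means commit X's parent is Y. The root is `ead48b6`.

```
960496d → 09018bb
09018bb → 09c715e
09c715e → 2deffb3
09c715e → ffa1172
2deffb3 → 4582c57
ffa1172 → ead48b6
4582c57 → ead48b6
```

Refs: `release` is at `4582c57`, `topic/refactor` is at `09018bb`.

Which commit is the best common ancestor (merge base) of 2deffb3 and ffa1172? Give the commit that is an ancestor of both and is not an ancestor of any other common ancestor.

Ancestors of 2deffb3: {2deffb3, 4582c57, ead48b6}.
Ancestors of ffa1172: {ead48b6, ffa1172}.
Common ancestors: {ead48b6}.
The only common ancestor is ead48b6, so it is the merge base.

ead48b6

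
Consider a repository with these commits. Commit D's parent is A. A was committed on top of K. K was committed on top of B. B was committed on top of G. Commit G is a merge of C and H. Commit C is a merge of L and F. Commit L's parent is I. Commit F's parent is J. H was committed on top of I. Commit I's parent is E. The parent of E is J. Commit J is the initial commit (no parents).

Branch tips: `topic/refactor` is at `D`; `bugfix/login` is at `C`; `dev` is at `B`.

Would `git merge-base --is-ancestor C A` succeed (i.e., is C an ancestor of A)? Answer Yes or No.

Ancestors of A (commits reachable by following parents): {A, B, C, E, F, G, H, I, J, K, L}.
C is in that set, so it is an ancestor of A.

Yes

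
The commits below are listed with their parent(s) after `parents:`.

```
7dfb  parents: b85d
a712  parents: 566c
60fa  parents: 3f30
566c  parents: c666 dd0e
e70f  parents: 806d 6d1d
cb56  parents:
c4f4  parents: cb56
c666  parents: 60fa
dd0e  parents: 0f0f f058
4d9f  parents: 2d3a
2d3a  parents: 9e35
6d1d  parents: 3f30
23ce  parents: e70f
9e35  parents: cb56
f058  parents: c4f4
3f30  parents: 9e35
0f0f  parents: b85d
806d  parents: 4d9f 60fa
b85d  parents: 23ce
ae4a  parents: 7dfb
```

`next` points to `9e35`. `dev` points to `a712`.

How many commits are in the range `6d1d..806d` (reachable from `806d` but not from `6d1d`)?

4

Reachable from 806d: {2d3a, 3f30, 4d9f, 60fa, 806d, 9e35, cb56}.
Reachable from 6d1d: {3f30, 6d1d, 9e35, cb56}.
In 806d's history but not 6d1d's: {2d3a, 4d9f, 60fa, 806d} — 4 commits.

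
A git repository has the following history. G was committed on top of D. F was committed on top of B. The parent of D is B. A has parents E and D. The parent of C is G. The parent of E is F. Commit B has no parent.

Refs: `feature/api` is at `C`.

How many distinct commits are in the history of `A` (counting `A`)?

5

Walking parent pointers from A: reachable set = {A, B, D, E, F}.
That is 5 commits.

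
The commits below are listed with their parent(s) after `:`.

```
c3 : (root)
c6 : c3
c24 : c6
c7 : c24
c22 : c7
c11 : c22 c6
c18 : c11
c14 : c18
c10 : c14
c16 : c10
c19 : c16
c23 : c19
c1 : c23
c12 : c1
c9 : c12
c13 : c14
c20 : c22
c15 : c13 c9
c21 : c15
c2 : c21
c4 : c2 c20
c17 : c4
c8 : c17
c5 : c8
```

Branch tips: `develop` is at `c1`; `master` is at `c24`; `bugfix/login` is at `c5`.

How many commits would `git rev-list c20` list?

Walking parent pointers from c20: reachable set = {c20, c22, c24, c3, c6, c7}.
That is 6 commits.

6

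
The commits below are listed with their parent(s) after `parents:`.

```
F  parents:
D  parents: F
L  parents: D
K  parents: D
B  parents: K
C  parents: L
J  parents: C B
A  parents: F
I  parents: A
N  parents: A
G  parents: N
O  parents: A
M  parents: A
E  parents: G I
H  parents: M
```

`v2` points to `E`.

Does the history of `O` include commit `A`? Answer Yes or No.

Yes

Ancestors of O (commits reachable by following parents): {A, F, O}.
A is in that set, so it is an ancestor of O.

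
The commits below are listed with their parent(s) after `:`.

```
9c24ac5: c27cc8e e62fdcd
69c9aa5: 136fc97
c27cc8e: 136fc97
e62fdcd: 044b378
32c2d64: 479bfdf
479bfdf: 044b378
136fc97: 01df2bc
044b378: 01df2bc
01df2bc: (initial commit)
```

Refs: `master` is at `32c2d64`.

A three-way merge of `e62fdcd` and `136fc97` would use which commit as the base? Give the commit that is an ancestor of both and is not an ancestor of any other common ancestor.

01df2bc

Ancestors of e62fdcd: {01df2bc, 044b378, e62fdcd}.
Ancestors of 136fc97: {01df2bc, 136fc97}.
Common ancestors: {01df2bc}.
The only common ancestor is 01df2bc, so it is the merge base.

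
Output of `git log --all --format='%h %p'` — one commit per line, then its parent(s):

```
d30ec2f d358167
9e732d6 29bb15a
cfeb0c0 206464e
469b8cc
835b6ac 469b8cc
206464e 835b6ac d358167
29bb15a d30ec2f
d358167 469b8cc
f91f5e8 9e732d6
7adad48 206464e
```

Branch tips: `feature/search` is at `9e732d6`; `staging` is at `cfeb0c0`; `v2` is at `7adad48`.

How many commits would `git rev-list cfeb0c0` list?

5

Walking parent pointers from cfeb0c0: reachable set = {206464e, 469b8cc, 835b6ac, cfeb0c0, d358167}.
That is 5 commits.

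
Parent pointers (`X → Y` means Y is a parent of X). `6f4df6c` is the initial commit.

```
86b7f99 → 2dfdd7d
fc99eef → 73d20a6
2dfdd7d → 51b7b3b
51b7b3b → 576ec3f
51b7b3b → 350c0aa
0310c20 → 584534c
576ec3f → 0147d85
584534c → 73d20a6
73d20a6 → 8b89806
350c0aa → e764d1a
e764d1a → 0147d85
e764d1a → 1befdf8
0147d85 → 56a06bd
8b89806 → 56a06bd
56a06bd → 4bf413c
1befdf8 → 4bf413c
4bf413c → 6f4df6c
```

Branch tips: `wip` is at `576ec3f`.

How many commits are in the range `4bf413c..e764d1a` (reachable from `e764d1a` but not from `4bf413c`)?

4

Reachable from e764d1a: {0147d85, 1befdf8, 4bf413c, 56a06bd, 6f4df6c, e764d1a}.
Reachable from 4bf413c: {4bf413c, 6f4df6c}.
In e764d1a's history but not 4bf413c's: {0147d85, 1befdf8, 56a06bd, e764d1a} — 4 commits.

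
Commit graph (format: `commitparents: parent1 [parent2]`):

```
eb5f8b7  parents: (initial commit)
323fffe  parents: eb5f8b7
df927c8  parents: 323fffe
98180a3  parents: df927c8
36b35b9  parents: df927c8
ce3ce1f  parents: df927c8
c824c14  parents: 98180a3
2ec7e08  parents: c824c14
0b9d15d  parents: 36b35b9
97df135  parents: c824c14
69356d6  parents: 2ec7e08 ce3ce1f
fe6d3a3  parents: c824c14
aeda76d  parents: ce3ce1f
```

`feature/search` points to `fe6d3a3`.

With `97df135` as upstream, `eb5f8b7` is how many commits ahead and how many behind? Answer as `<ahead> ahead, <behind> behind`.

0 ahead, 5 behind

Reachable from eb5f8b7: {eb5f8b7}.
Reachable from 97df135: {323fffe, 97df135, 98180a3, c824c14, df927c8, eb5f8b7}.
Only in eb5f8b7's history (ahead): {} — 0.
Only in 97df135's history (behind): {323fffe, 97df135, 98180a3, c824c14, df927c8} — 5.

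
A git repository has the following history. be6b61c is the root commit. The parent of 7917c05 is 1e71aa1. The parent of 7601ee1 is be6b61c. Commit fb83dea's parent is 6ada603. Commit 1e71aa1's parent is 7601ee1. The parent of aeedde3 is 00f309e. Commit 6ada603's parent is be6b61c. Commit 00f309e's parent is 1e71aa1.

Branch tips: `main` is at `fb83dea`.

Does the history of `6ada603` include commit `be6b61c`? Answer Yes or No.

Yes

Ancestors of 6ada603 (commits reachable by following parents): {6ada603, be6b61c}.
be6b61c is in that set, so it is an ancestor of 6ada603.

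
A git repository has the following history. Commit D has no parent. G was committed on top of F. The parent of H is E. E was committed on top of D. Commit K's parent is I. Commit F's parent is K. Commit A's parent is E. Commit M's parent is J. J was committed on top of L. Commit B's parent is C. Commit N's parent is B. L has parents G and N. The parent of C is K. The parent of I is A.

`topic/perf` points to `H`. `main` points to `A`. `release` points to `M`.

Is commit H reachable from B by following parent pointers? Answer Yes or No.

Ancestors of B: {A, B, C, D, E, I, K}.
H is not in that set, so it is not an ancestor of B.

No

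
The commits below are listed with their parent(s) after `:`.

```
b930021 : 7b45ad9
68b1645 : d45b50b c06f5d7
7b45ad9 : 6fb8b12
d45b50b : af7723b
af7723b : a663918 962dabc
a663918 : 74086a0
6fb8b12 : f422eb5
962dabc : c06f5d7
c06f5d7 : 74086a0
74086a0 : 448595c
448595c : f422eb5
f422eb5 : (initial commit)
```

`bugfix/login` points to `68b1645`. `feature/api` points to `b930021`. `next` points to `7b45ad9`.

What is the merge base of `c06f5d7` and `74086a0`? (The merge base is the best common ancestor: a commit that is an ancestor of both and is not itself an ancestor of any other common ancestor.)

Ancestors of c06f5d7: {448595c, 74086a0, c06f5d7, f422eb5}.
Ancestors of 74086a0: {448595c, 74086a0, f422eb5}.
Common ancestors: {448595c, 74086a0, f422eb5}.
Among these, 74086a0 is not an ancestor of any other common ancestor — it is the merge base.

74086a0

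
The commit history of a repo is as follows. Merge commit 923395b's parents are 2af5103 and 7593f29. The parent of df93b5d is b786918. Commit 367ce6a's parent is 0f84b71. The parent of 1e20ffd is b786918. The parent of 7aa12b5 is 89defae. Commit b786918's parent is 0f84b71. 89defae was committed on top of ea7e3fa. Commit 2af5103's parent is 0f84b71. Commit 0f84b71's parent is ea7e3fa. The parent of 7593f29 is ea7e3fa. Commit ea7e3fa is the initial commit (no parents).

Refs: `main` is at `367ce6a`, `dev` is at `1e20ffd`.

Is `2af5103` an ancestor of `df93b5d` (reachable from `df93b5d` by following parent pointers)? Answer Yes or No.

Ancestors of df93b5d: {0f84b71, b786918, df93b5d, ea7e3fa}.
2af5103 is not in that set, so it is not an ancestor of df93b5d.

No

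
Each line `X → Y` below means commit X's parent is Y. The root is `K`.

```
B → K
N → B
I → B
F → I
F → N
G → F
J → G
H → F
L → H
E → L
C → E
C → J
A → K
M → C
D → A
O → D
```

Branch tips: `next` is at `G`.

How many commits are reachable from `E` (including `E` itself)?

8

Walking parent pointers from E: reachable set = {B, E, F, H, I, K, L, N}.
That is 8 commits.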